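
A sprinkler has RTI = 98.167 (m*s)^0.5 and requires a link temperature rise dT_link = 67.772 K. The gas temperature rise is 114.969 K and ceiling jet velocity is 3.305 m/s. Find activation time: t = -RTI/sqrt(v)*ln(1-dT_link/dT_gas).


dT_link/dT_gas = 0.58948
ln(1 - 0.58948) = -0.89033
t = -98.167 / sqrt(3.305) * -0.89033 = 48.076 s

48.076 s


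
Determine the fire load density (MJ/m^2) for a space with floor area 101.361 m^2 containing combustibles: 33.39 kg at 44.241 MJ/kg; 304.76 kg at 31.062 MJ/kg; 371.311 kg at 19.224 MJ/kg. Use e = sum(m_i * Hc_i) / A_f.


Total energy = 33.39*44.241 + 304.76*31.062 + 371.311*19.224
= 1477.207 + 9466.455 + 7138.083
= 18081.74 MJ
e = 18081.74 / 101.361 = 178.39 MJ/m^2

178.39 MJ/m^2


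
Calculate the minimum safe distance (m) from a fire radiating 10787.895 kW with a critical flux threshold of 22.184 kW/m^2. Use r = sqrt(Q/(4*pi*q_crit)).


4*pi*q_crit = 278.77
Q/(4*pi*q_crit) = 38.698
r = sqrt(38.698) = 6.2208 m

6.2208 m


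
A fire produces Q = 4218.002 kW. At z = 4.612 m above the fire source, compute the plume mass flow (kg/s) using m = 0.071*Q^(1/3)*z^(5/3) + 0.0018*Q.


Q^(1/3) = 16.157
z^(5/3) = 12.779
First term = 0.071 * 16.157 * 12.779 = 14.659
Second term = 0.0018 * 4218.002 = 7.5924
m = 22.252 kg/s

22.252 kg/s


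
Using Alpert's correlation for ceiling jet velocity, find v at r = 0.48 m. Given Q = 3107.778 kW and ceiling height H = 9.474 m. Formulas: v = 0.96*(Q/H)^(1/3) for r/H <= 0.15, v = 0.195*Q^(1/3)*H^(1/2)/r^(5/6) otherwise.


r/H = 0.48 / 9.474 = 0.050665
r/H <= 0.15, so v = 0.96*(Q/H)^(1/3)
Q/H = 328.03
(Q/H)^(1/3) = 6.8967
v = 0.96 * 6.8967 = 6.6208 m/s

6.6208 m/s


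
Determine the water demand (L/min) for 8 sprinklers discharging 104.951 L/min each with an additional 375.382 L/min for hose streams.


Sprinkler demand = 8 * 104.951 = 839.608 L/min
Total = 839.608 + 375.382 = 1214.99 L/min

1214.99 L/min


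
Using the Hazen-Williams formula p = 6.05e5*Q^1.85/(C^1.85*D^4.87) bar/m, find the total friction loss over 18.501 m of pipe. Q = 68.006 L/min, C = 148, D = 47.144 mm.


Q^1.85 = 2455.9
C^1.85 = 10351
D^4.87 = 1.4112e+08
p/m = 0.0010172 bar/m
p_total = 0.0010172 * 18.501 = 0.018819 bar

0.018819 bar


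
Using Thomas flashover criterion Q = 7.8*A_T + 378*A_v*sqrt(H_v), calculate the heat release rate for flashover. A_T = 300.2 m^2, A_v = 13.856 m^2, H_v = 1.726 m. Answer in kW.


7.8*A_T = 2341.56
sqrt(H_v) = 1.3138
378*A_v*sqrt(H_v) = 6881.0
Q = 2341.56 + 6881.0 = 9222.5 kW

9222.5 kW


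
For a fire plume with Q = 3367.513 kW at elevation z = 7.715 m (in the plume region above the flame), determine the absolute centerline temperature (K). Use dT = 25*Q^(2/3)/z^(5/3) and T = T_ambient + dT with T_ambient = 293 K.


Q^(2/3) = 224.67
z^(5/3) = 30.123
dT = 25 * 224.67 / 30.123 = 186.46 K
T = 293 + 186.46 = 479.46 K

479.46 K


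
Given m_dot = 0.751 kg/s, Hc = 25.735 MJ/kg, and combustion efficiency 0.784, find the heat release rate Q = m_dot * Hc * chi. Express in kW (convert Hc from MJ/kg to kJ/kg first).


Hc = 25.735 MJ/kg = 25.735 * 1000 kJ/kg = 25735 kJ/kg
Q = 0.751 kg/s * 25735 kJ/kg * 0.784 = 15152 kW

15152 kW


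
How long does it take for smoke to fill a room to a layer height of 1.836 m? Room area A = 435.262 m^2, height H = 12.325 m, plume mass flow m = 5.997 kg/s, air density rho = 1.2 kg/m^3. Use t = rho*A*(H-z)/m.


H - z = 10.489 m
t = 1.2 * 435.262 * 10.489 / 5.997 = 913.55 s

913.55 s


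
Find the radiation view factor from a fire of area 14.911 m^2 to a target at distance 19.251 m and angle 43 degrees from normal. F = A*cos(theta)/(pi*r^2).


cos(43 deg) = 0.73135
pi*r^2 = 1164.3
F = 14.911 * 0.73135 / 1164.3 = 0.0093665

0.0093665


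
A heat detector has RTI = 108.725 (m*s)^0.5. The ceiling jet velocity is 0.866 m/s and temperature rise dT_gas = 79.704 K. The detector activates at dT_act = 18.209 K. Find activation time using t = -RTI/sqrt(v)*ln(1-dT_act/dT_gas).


dT_act/dT_gas = 0.22846
ln(1 - 0.22846) = -0.25936
t = -108.725 / sqrt(0.866) * -0.25936 = 30.303 s

30.303 s


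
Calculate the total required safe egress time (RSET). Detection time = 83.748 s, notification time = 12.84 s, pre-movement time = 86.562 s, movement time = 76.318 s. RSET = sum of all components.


Total = 83.748 + 12.84 + 86.562 + 76.318 = 259.468 s

259.468 s


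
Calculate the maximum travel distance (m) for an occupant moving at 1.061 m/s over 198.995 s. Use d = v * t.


d = 1.061 * 198.995 = 211.13 m

211.13 m


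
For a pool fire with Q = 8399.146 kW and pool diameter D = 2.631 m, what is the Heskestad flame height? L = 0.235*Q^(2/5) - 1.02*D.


Q^(2/5) = 37.127
0.235 * Q^(2/5) = 8.7249
1.02 * D = 2.6836
L = 6.0413 m

6.0413 m


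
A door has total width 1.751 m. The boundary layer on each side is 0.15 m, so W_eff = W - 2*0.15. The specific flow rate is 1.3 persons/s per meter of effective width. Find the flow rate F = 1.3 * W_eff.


W_eff = 1.751 - 0.30 = 1.451 m
F = 1.3 * 1.451 = 1.8863 persons/s

1.8863 persons/s


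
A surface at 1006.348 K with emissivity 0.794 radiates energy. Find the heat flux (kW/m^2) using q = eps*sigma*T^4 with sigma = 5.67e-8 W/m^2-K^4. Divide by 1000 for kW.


T^4 = 1.0256e+12
q = 0.794 * 5.67e-8 * 1.0256e+12 / 1000 = 46.174 kW/m^2

46.174 kW/m^2


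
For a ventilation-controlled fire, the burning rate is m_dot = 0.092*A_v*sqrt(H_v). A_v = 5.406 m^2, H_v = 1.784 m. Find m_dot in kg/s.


sqrt(H_v) = 1.3357
m_dot = 0.092 * 5.406 * 1.3357 = 0.66430 kg/s

0.66430 kg/s


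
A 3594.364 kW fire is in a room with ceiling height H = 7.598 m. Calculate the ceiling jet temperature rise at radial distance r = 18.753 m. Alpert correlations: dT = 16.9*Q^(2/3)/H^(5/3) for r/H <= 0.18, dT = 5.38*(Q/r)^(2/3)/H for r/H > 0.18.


r/H = 18.753 / 7.598 = 2.4681
r/H > 0.18, so dT = 5.38*(Q/r)^(2/3)/H
Q/r = 191.67
(Q/r)^(2/3) = 33.243
dT = 5.38 * 33.243 / 7.598 = 23.539 K

23.539 K


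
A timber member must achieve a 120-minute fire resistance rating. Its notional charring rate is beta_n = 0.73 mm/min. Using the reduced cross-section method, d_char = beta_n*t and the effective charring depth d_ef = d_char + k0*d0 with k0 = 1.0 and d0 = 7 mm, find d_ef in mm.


d_char = 0.73 * 120 = 87.6 mm
d_ef = 87.6 + 1.0*7 = 94.6 mm

94.6 mm


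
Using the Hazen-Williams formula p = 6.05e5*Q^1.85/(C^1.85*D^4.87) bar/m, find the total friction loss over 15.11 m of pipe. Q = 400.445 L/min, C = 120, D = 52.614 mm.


Q^1.85 = 65269
C^1.85 = 7022.4
D^4.87 = 2.4086e+08
p/m = 0.023346 bar/m
p_total = 0.023346 * 15.11 = 0.35276 bar

0.35276 bar


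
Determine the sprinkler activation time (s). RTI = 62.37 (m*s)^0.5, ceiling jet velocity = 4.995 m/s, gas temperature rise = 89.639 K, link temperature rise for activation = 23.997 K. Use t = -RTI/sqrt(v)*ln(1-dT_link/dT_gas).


dT_link/dT_gas = 0.26771
ln(1 - 0.26771) = -0.31157
t = -62.37 / sqrt(4.995) * -0.31157 = 8.6950 s

8.6950 s


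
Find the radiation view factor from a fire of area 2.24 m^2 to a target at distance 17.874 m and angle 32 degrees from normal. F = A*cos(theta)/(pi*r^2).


cos(32 deg) = 0.84805
pi*r^2 = 1003.7
F = 2.24 * 0.84805 / 1003.7 = 0.0018927

0.0018927


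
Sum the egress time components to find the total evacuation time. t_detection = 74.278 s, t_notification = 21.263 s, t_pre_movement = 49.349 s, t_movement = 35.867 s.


Total = 74.278 + 21.263 + 49.349 + 35.867 = 180.757 s

180.757 s


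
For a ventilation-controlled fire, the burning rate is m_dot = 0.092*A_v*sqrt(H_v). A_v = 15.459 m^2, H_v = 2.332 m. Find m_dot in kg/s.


sqrt(H_v) = 1.5271
m_dot = 0.092 * 15.459 * 1.5271 = 2.1719 kg/s

2.1719 kg/s


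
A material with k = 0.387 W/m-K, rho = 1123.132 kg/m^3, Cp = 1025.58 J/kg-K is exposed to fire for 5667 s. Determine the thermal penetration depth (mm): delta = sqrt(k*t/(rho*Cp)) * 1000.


alpha = 0.387 / (1123.132 * 1025.58) = 3.3598e-07 m^2/s
alpha * t = 0.0019040
delta = sqrt(0.0019040) * 1000 = 43.635 mm

43.635 mm


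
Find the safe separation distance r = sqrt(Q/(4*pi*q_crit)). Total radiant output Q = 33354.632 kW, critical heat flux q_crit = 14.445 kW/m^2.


4*pi*q_crit = 181.52
Q/(4*pi*q_crit) = 183.75
r = sqrt(183.75) = 13.555 m

13.555 m


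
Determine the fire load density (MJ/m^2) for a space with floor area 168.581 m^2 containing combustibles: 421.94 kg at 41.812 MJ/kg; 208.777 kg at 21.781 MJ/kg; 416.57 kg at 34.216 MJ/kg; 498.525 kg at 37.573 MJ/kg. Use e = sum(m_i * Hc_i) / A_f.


Total energy = 421.94*41.812 + 208.777*21.781 + 416.57*34.216 + 498.525*37.573
= 17642.16 + 4547.372 + 14253.36 + 18731.08
= 55173.97 MJ
e = 55173.97 / 168.581 = 327.28 MJ/m^2

327.28 MJ/m^2


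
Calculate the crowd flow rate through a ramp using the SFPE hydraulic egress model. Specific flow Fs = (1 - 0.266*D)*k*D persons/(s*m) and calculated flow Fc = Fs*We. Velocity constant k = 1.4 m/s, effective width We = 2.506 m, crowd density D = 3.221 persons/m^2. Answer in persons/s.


1 - 0.266*D = 1 - 0.266*3.221 = 0.14321
Fs = 0.14321 * 1.4 * 3.221 = 0.64581 persons/(s*m)
Fc = 0.64581 * 2.506 = 1.6184 persons/s

1.6184 persons/s


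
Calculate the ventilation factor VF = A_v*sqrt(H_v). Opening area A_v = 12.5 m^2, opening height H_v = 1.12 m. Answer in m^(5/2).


sqrt(H_v) = 1.0583
VF = 12.5 * 1.0583 = 13.229 m^(5/2)

13.229 m^(5/2)


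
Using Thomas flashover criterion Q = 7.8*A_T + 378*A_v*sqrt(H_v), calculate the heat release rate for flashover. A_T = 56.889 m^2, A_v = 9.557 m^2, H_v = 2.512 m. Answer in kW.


7.8*A_T = 443.73
sqrt(H_v) = 1.5849
378*A_v*sqrt(H_v) = 5725.6
Q = 443.73 + 5725.6 = 6169.4 kW

6169.4 kW


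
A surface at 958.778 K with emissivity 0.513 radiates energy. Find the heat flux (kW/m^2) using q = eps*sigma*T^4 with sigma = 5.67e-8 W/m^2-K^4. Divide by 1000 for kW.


T^4 = 8.4503e+11
q = 0.513 * 5.67e-8 * 8.4503e+11 / 1000 = 24.579 kW/m^2

24.579 kW/m^2


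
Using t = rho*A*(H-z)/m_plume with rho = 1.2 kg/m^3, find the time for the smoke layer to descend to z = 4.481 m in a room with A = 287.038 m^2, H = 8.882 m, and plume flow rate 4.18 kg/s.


H - z = 4.401 m
t = 1.2 * 287.038 * 4.401 / 4.18 = 362.66 s

362.66 s


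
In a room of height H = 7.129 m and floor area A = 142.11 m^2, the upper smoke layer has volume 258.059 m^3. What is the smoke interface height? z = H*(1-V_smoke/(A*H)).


V/(A*H) = 0.25472
1 - 0.25472 = 0.74528
z = 7.129 * 0.74528 = 5.3131 m

5.3131 m


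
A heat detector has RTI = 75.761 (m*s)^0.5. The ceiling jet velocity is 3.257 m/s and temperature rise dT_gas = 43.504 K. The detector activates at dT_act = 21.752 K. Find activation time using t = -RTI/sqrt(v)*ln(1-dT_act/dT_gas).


dT_act/dT_gas = 0.5
ln(1 - 0.5) = -0.69315
t = -75.761 / sqrt(3.257) * -0.69315 = 29.098 s

29.098 s


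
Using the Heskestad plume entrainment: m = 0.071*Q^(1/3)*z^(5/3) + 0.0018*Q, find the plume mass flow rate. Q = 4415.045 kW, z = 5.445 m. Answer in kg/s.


Q^(1/3) = 16.405
z^(5/3) = 16.852
First term = 0.071 * 16.405 * 16.852 = 19.629
Second term = 0.0018 * 4415.045 = 7.9471
m = 27.576 kg/s

27.576 kg/s


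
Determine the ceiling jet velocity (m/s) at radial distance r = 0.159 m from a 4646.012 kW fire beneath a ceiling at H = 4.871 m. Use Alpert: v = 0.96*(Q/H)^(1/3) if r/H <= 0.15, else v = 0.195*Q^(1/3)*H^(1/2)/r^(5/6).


r/H = 0.159 / 4.871 = 0.032642
r/H <= 0.15, so v = 0.96*(Q/H)^(1/3)
Q/H = 953.81
(Q/H)^(1/3) = 9.8436
v = 0.96 * 9.8436 = 9.4499 m/s

9.4499 m/s


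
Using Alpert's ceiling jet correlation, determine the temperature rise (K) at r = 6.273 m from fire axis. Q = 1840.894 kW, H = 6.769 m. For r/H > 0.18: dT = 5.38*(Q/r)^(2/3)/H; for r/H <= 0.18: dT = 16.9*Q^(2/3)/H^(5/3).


r/H = 6.273 / 6.769 = 0.92672
r/H > 0.18, so dT = 5.38*(Q/r)^(2/3)/H
Q/r = 293.46
(Q/r)^(2/3) = 44.161
dT = 5.38 * 44.161 / 6.769 = 35.099 K

35.099 K


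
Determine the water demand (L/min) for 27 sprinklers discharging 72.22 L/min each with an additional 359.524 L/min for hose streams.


Sprinkler demand = 27 * 72.22 = 1949.94 L/min
Total = 1949.94 + 359.524 = 2309.464 L/min

2309.464 L/min


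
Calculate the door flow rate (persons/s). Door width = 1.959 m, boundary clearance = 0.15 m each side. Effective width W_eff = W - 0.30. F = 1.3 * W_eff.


W_eff = 1.959 - 0.30 = 1.659 m
F = 1.3 * 1.659 = 2.1567 persons/s

2.1567 persons/s


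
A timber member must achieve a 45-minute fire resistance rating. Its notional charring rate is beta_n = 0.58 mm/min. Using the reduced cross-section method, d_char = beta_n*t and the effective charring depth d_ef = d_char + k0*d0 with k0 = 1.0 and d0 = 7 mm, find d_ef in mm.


d_char = 0.58 * 45 = 26.1 mm
d_ef = 26.1 + 1.0*7 = 33.1 mm

33.1 mm


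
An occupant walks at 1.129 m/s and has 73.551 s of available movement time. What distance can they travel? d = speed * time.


d = 1.129 * 73.551 = 83.039 m

83.039 m


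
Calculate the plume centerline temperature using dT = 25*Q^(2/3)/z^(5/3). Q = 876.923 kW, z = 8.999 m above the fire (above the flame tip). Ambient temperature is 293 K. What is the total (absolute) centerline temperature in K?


Q^(2/3) = 91.617
z^(5/3) = 38.934
dT = 25 * 91.617 / 38.934 = 58.829 K
T = 293 + 58.829 = 351.83 K

351.83 K


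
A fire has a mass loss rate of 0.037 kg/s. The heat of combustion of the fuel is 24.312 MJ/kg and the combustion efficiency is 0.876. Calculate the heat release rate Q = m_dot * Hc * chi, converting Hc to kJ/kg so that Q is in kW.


Hc = 24.312 MJ/kg = 24.312 * 1000 kJ/kg = 24312 kJ/kg
Q = 0.037 kg/s * 24312 kJ/kg * 0.876 = 788.00 kW

788.00 kW


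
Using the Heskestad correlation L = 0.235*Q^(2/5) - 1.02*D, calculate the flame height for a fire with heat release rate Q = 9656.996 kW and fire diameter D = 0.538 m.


Q^(2/5) = 39.259
0.235 * Q^(2/5) = 9.2258
1.02 * D = 0.54876
L = 8.6771 m

8.6771 m


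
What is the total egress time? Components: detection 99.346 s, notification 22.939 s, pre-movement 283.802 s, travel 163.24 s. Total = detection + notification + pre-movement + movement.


Total = 99.346 + 22.939 + 283.802 + 163.24 = 569.327 s

569.327 s


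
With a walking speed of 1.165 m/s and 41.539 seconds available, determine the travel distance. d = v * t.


d = 1.165 * 41.539 = 48.393 m

48.393 m


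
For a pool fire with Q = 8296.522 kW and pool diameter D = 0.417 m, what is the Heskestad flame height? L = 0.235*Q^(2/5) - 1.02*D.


Q^(2/5) = 36.945
0.235 * Q^(2/5) = 8.6821
1.02 * D = 0.42534
L = 8.2568 m

8.2568 m


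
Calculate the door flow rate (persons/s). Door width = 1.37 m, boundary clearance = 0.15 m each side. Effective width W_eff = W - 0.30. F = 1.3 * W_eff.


W_eff = 1.37 - 0.30 = 1.07 m
F = 1.3 * 1.07 = 1.391 persons/s

1.391 persons/s


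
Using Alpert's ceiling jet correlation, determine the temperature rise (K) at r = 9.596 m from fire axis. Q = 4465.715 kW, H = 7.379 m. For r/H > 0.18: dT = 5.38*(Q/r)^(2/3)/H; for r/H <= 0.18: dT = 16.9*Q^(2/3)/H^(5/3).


r/H = 9.596 / 7.379 = 1.3004
r/H > 0.18, so dT = 5.38*(Q/r)^(2/3)/H
Q/r = 465.37
(Q/r)^(2/3) = 60.053
dT = 5.38 * 60.053 / 7.379 = 43.784 K

43.784 K


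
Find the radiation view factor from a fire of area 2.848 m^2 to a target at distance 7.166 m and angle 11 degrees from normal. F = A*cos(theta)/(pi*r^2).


cos(11 deg) = 0.98163
pi*r^2 = 161.33
F = 2.848 * 0.98163 / 161.33 = 0.017329

0.017329


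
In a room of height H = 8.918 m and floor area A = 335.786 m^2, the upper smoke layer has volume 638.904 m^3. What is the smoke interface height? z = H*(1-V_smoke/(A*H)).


V/(A*H) = 0.21336
1 - 0.21336 = 0.78664
z = 8.918 * 0.78664 = 7.0153 m

7.0153 m


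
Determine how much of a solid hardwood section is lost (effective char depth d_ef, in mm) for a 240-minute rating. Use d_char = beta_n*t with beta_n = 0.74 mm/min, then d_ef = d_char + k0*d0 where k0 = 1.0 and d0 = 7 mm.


d_char = 0.74 * 240 = 177.6 mm
d_ef = 177.6 + 1.0*7 = 184.6 mm

184.6 mm


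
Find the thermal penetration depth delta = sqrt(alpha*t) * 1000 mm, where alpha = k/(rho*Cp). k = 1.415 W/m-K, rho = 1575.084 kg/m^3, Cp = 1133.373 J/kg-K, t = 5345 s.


alpha = 1.415 / (1575.084 * 1133.373) = 7.9265e-07 m^2/s
alpha * t = 0.0042367
delta = sqrt(0.0042367) * 1000 = 65.090 mm

65.090 mm


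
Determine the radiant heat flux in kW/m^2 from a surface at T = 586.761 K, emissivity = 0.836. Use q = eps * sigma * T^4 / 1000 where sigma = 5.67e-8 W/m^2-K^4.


T^4 = 1.1853e+11
q = 0.836 * 5.67e-8 * 1.1853e+11 / 1000 = 5.6187 kW/m^2

5.6187 kW/m^2


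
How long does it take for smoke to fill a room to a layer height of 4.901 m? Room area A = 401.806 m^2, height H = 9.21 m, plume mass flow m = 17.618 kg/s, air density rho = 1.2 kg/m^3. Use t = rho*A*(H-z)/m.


H - z = 4.309 m
t = 1.2 * 401.806 * 4.309 / 17.618 = 117.93 s

117.93 s


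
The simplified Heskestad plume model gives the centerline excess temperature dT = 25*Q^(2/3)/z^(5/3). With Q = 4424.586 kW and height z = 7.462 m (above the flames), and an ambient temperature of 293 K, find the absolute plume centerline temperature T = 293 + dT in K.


Q^(2/3) = 269.51
z^(5/3) = 28.494
dT = 25 * 269.51 / 28.494 = 236.46 K
T = 293 + 236.46 = 529.46 K

529.46 K


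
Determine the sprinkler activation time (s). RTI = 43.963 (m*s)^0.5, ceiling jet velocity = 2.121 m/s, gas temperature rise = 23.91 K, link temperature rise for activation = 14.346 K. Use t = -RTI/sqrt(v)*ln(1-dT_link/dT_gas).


dT_link/dT_gas = 0.6
ln(1 - 0.6) = -0.91629
t = -43.963 / sqrt(2.121) * -0.91629 = 27.660 s

27.660 s


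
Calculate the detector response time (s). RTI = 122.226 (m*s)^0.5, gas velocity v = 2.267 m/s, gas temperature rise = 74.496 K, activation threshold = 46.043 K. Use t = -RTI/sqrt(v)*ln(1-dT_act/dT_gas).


dT_act/dT_gas = 0.61806
ln(1 - 0.61806) = -0.96249
t = -122.226 / sqrt(2.267) * -0.96249 = 78.133 s

78.133 s


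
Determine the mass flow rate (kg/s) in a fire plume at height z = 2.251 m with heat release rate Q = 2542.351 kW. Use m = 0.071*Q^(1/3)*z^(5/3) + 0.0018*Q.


Q^(1/3) = 13.648
z^(5/3) = 3.8663
First term = 0.071 * 13.648 * 3.8663 = 3.7465
Second term = 0.0018 * 2542.351 = 4.5762
m = 8.3228 kg/s

8.3228 kg/s


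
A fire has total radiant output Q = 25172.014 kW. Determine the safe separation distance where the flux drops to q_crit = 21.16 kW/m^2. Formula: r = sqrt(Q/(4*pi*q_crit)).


4*pi*q_crit = 265.90
Q/(4*pi*q_crit) = 94.666
r = sqrt(94.666) = 9.7296 m

9.7296 m


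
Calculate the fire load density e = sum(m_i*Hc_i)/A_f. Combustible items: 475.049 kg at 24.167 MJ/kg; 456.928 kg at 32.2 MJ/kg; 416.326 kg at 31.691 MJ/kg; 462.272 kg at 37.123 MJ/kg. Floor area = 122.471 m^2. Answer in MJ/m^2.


Total energy = 475.049*24.167 + 456.928*32.2 + 416.326*31.691 + 462.272*37.123
= 11480.51 + 14713.08 + 13193.79 + 17160.92
= 56548.30 MJ
e = 56548.30 / 122.471 = 461.73 MJ/m^2

461.73 MJ/m^2


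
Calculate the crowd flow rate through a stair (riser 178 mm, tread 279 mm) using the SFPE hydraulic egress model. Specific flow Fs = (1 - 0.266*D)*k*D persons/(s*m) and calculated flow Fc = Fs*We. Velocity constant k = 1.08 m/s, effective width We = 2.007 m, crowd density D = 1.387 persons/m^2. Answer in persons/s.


1 - 0.266*D = 1 - 0.266*1.387 = 0.63106
Fs = 0.63106 * 1.08 * 1.387 = 0.94530 persons/(s*m)
Fc = 0.94530 * 2.007 = 1.8972 persons/s

1.8972 persons/s


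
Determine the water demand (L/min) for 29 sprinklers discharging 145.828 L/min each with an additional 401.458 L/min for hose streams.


Sprinkler demand = 29 * 145.828 = 4229.012 L/min
Total = 4229.012 + 401.458 = 4630.47 L/min

4630.47 L/min


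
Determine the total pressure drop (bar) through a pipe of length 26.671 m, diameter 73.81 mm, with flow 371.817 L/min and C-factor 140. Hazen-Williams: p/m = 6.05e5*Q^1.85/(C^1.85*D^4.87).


Q^1.85 = 56900
C^1.85 = 9339.8
D^4.87 = 1.2523e+09
p/m = 0.0029431 bar/m
p_total = 0.0029431 * 26.671 = 0.078496 bar

0.078496 bar


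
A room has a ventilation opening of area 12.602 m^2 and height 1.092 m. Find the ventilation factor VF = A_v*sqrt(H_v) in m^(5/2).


sqrt(H_v) = 1.0450
VF = 12.602 * 1.0450 = 13.169 m^(5/2)

13.169 m^(5/2)


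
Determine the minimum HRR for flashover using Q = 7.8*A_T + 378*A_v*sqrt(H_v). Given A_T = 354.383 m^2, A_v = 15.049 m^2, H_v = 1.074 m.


7.8*A_T = 2764.2
sqrt(H_v) = 1.0363
378*A_v*sqrt(H_v) = 5895.2
Q = 2764.2 + 5895.2 = 8659.4 kW

8659.4 kW


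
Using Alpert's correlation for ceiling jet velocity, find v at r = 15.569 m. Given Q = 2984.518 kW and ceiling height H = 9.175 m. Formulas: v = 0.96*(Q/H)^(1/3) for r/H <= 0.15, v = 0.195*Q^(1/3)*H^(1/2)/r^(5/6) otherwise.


r/H = 15.569 / 9.175 = 1.6969
r/H > 0.15, so v = 0.195*Q^(1/3)*H^(1/2)/r^(5/6)
Q^(1/3) = 14.398
H^(1/2) = 3.0290
r^(5/6) = 9.8526
v = 0.195 * 14.398 * 3.0290 / 9.8526 = 0.86313 m/s

0.86313 m/s


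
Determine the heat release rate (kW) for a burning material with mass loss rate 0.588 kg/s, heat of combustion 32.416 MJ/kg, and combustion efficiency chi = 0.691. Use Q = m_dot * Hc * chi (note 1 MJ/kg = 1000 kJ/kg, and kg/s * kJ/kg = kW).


Hc = 32.416 MJ/kg = 32.416 * 1000 kJ/kg = 32416 kJ/kg
Q = 0.588 kg/s * 32416 kJ/kg * 0.691 = 13171 kW

13171 kW


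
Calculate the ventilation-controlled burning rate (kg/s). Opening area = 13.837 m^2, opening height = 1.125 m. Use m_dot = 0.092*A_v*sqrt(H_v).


sqrt(H_v) = 1.0607
m_dot = 0.092 * 13.837 * 1.0607 = 1.3502 kg/s

1.3502 kg/s


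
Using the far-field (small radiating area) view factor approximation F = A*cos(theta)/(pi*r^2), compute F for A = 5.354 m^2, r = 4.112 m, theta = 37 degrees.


cos(37 deg) = 0.79864
pi*r^2 = 53.120
F = 5.354 * 0.79864 / 53.120 = 0.080495

0.080495


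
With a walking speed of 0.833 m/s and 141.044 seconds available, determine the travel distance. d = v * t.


d = 0.833 * 141.044 = 117.49 m

117.49 m


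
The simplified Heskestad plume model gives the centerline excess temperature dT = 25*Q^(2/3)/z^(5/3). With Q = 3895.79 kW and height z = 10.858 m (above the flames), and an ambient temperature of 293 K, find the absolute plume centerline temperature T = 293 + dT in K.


Q^(2/3) = 247.59
z^(5/3) = 53.241
dT = 25 * 247.59 / 53.241 = 116.26 K
T = 293 + 116.26 = 409.26 K

409.26 K


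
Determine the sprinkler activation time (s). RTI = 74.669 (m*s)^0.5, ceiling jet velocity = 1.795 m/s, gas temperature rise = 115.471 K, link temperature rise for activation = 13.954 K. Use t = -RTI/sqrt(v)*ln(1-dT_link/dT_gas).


dT_link/dT_gas = 0.12084
ln(1 - 0.12084) = -0.12879
t = -74.669 / sqrt(1.795) * -0.12879 = 7.1780 s

7.1780 s


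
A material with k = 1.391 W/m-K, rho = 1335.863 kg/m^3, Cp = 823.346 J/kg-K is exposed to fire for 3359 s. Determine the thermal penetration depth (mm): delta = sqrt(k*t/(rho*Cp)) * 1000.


alpha = 1.391 / (1335.863 * 823.346) = 1.2647e-06 m^2/s
alpha * t = 0.0042481
delta = sqrt(0.0042481) * 1000 = 65.177 mm

65.177 mm


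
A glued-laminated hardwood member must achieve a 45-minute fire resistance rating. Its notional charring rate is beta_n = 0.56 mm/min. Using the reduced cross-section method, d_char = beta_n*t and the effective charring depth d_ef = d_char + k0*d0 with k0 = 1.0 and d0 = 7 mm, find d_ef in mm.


d_char = 0.56 * 45 = 25.2 mm
d_ef = 25.2 + 1.0*7 = 32.2 mm

32.2 mm


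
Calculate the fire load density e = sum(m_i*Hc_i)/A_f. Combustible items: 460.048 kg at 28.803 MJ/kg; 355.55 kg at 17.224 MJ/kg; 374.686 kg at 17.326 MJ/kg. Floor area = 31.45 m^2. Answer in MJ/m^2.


Total energy = 460.048*28.803 + 355.55*17.224 + 374.686*17.326
= 13250.76 + 6123.993 + 6491.810
= 25866.57 MJ
e = 25866.57 / 31.45 = 822.47 MJ/m^2

822.47 MJ/m^2


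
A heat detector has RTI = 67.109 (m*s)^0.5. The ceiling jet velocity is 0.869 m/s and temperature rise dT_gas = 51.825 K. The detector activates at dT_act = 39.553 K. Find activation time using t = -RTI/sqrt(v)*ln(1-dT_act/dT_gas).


dT_act/dT_gas = 0.76320
ln(1 - 0.76320) = -1.4406
t = -67.109 / sqrt(0.869) * -1.4406 = 103.71 s

103.71 s


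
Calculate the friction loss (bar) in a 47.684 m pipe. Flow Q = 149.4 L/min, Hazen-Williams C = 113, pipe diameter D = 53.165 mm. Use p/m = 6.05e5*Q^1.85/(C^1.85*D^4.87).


Q^1.85 = 10533
C^1.85 = 6283.4
D^4.87 = 2.5339e+08
p/m = 0.0040023 bar/m
p_total = 0.0040023 * 47.684 = 0.19085 bar

0.19085 bar


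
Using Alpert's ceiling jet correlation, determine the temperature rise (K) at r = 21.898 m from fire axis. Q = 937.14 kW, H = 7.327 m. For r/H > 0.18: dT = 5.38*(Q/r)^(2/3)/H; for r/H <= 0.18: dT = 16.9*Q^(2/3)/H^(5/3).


r/H = 21.898 / 7.327 = 2.9887
r/H > 0.18, so dT = 5.38*(Q/r)^(2/3)/H
Q/r = 42.796
(Q/r)^(2/3) = 12.235
dT = 5.38 * 12.235 / 7.327 = 8.9837 K

8.9837 K


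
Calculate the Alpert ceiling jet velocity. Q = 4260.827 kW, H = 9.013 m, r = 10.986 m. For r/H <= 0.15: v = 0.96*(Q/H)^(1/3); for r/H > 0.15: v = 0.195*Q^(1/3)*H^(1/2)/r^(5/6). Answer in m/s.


r/H = 10.986 / 9.013 = 1.2189
r/H > 0.15, so v = 0.195*Q^(1/3)*H^(1/2)/r^(5/6)
Q^(1/3) = 16.212
H^(1/2) = 3.0022
r^(5/6) = 7.3683
v = 0.195 * 16.212 * 3.0022 / 7.3683 = 1.2881 m/s

1.2881 m/s


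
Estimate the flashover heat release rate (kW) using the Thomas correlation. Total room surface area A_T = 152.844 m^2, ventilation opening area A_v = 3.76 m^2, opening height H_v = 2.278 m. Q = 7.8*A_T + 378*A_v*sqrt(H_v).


7.8*A_T = 1192.2
sqrt(H_v) = 1.5093
378*A_v*sqrt(H_v) = 2145.1
Q = 1192.2 + 2145.1 = 3337.3 kW

3337.3 kW


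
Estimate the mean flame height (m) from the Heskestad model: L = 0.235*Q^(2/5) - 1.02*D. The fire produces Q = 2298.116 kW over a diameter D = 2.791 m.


Q^(2/5) = 22.108
0.235 * Q^(2/5) = 5.1954
1.02 * D = 2.8468
L = 2.3486 m

2.3486 m


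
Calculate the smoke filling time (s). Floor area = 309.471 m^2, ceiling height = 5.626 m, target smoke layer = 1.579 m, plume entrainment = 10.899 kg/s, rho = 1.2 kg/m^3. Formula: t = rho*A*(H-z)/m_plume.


H - z = 4.047 m
t = 1.2 * 309.471 * 4.047 / 10.899 = 137.89 s

137.89 s


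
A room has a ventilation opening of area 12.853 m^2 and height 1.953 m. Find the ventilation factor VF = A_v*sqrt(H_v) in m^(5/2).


sqrt(H_v) = 1.3975
VF = 12.853 * 1.3975 = 17.962 m^(5/2)

17.962 m^(5/2)


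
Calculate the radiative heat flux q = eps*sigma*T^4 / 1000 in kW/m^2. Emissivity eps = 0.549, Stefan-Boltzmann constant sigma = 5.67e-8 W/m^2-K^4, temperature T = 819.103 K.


T^4 = 4.5015e+11
q = 0.549 * 5.67e-8 * 4.5015e+11 / 1000 = 14.012 kW/m^2

14.012 kW/m^2


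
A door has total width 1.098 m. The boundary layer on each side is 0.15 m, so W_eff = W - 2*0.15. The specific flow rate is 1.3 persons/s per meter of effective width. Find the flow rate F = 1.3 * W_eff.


W_eff = 1.098 - 0.30 = 0.798 m
F = 1.3 * 0.798 = 1.0374 persons/s

1.0374 persons/s


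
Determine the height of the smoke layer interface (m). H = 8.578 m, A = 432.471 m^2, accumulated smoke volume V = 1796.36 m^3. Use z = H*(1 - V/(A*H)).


V/(A*H) = 0.48423
1 - 0.48423 = 0.51577
z = 8.578 * 0.51577 = 4.4243 m

4.4243 m


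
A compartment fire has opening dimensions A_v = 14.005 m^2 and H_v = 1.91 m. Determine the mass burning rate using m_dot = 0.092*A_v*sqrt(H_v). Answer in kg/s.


sqrt(H_v) = 1.3820
m_dot = 0.092 * 14.005 * 1.3820 = 1.7807 kg/s

1.7807 kg/s


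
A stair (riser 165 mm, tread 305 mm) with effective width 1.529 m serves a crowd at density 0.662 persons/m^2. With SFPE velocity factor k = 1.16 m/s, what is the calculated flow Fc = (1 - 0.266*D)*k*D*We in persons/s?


1 - 0.266*D = 1 - 0.266*0.662 = 0.82391
Fs = 0.82391 * 1.16 * 0.662 = 0.63270 persons/(s*m)
Fc = 0.63270 * 1.529 = 0.96739 persons/s

0.96739 persons/s


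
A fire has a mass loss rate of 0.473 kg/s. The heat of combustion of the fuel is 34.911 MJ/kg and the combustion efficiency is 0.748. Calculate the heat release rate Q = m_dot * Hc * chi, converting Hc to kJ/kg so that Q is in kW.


Hc = 34.911 MJ/kg = 34.911 * 1000 kJ/kg = 34911 kJ/kg
Q = 0.473 kg/s * 34911 kJ/kg * 0.748 = 12352 kW

12352 kW


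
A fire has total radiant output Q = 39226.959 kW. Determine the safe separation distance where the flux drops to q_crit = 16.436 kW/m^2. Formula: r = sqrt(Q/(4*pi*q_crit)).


4*pi*q_crit = 206.54
Q/(4*pi*q_crit) = 189.92
r = sqrt(189.92) = 13.781 m

13.781 m


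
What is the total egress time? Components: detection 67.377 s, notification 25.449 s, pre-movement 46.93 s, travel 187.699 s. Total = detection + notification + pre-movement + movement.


Total = 67.377 + 25.449 + 46.93 + 187.699 = 327.455 s

327.455 s


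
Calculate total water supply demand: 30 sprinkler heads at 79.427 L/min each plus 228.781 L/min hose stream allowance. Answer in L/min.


Sprinkler demand = 30 * 79.427 = 2382.81 L/min
Total = 2382.81 + 228.781 = 2611.591 L/min

2611.591 L/min


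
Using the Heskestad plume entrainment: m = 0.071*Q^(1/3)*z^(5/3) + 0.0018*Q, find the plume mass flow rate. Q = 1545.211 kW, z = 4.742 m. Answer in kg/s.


Q^(1/3) = 11.561
z^(5/3) = 13.385
First term = 0.071 * 11.561 * 13.385 = 10.986
Second term = 0.0018 * 1545.211 = 2.7814
m = 13.768 kg/s

13.768 kg/s


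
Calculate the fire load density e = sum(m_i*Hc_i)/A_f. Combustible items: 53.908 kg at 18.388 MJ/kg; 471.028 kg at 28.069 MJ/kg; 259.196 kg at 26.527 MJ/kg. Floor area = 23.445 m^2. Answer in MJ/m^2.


Total energy = 53.908*18.388 + 471.028*28.069 + 259.196*26.527
= 991.2603 + 13221.28 + 6875.692
= 21088.24 MJ
e = 21088.24 / 23.445 = 899.48 MJ/m^2

899.48 MJ/m^2


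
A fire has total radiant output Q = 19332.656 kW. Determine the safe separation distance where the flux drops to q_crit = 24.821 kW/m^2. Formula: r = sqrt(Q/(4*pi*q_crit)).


4*pi*q_crit = 311.91
Q/(4*pi*q_crit) = 61.982
r = sqrt(61.982) = 7.8728 m

7.8728 m


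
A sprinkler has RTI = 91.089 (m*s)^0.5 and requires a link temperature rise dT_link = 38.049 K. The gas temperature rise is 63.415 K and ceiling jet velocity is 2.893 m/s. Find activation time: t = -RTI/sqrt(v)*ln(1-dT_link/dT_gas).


dT_link/dT_gas = 0.6
ln(1 - 0.6) = -0.91629
t = -91.089 / sqrt(2.893) * -0.91629 = 49.071 s

49.071 s


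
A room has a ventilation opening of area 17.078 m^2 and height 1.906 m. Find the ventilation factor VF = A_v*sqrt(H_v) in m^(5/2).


sqrt(H_v) = 1.3806
VF = 17.078 * 1.3806 = 23.578 m^(5/2)

23.578 m^(5/2)


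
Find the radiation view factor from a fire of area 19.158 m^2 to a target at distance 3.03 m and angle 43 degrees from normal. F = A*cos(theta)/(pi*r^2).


cos(43 deg) = 0.73135
pi*r^2 = 28.843
F = 19.158 * 0.73135 / 28.843 = 0.48578

0.48578


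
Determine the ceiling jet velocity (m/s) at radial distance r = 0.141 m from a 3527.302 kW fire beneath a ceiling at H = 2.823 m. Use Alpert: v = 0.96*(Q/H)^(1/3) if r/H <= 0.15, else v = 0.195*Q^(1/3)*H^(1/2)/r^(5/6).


r/H = 0.141 / 2.823 = 0.049947
r/H <= 0.15, so v = 0.96*(Q/H)^(1/3)
Q/H = 1249.5
(Q/H)^(1/3) = 10.771
v = 0.96 * 10.771 = 10.340 m/s

10.340 m/s


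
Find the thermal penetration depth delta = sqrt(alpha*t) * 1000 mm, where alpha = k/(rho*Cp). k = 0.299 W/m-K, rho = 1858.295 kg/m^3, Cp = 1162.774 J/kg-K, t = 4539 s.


alpha = 0.299 / (1858.295 * 1162.774) = 1.3838e-07 m^2/s
alpha * t = 0.00062809
delta = sqrt(0.00062809) * 1000 = 25.062 mm

25.062 mm


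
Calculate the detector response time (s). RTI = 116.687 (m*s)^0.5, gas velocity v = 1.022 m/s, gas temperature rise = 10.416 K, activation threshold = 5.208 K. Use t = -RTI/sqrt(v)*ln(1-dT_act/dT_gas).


dT_act/dT_gas = 0.5
ln(1 - 0.5) = -0.69315
t = -116.687 / sqrt(1.022) * -0.69315 = 80.006 s

80.006 s


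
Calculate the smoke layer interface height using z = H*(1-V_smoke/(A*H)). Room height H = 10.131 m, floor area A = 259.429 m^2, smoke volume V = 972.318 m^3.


V/(A*H) = 0.36995
1 - 0.36995 = 0.63005
z = 10.131 * 0.63005 = 6.3831 m

6.3831 m


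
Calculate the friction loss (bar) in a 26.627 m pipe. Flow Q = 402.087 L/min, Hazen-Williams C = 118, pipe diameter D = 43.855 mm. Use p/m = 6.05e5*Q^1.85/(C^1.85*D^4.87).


Q^1.85 = 65765
C^1.85 = 6807.4
D^4.87 = 9.9228e+07
p/m = 0.058902 bar/m
p_total = 0.058902 * 26.627 = 1.5684 bar

1.5684 bar


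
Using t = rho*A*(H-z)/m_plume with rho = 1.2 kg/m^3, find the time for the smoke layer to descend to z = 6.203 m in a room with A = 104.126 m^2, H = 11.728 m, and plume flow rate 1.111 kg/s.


H - z = 5.525 m
t = 1.2 * 104.126 * 5.525 / 1.111 = 621.38 s

621.38 s


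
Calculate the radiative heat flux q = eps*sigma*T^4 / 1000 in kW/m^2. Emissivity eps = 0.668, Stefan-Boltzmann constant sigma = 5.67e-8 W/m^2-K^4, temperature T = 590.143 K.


T^4 = 1.2129e+11
q = 0.668 * 5.67e-8 * 1.2129e+11 / 1000 = 4.5940 kW/m^2

4.5940 kW/m^2


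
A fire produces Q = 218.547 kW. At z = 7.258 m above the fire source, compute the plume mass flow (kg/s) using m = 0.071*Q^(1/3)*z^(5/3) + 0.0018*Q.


Q^(1/3) = 6.0235
z^(5/3) = 27.208
First term = 0.071 * 6.0235 * 27.208 = 11.636
Second term = 0.0018 * 218.547 = 0.39338
m = 12.029 kg/s

12.029 kg/s


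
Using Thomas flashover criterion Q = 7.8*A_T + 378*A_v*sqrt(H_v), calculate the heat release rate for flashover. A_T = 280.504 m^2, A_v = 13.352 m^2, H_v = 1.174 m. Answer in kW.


7.8*A_T = 2187.9
sqrt(H_v) = 1.0835
378*A_v*sqrt(H_v) = 5468.5
Q = 2187.9 + 5468.5 = 7656.5 kW

7656.5 kW


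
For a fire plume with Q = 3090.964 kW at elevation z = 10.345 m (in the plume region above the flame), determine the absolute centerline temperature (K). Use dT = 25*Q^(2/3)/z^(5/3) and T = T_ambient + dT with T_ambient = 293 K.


Q^(2/3) = 212.19
z^(5/3) = 49.115
dT = 25 * 212.19 / 49.115 = 108.01 K
T = 293 + 108.01 = 401.01 K

401.01 K


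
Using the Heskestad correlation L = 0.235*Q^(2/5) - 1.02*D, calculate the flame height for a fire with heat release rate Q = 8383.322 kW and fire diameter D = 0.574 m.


Q^(2/5) = 37.099
0.235 * Q^(2/5) = 8.7184
1.02 * D = 0.58548
L = 8.1329 m

8.1329 m


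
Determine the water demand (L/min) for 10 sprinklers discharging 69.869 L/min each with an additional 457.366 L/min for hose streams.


Sprinkler demand = 10 * 69.869 = 698.69 L/min
Total = 698.69 + 457.366 = 1156.056 L/min

1156.056 L/min


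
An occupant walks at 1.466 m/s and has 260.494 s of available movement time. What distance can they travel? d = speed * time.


d = 1.466 * 260.494 = 381.88 m

381.88 m


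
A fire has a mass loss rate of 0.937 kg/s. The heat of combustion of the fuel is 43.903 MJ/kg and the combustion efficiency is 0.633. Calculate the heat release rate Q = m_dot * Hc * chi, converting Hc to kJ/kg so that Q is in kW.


Hc = 43.903 MJ/kg = 43.903 * 1000 kJ/kg = 43903 kJ/kg
Q = 0.937 kg/s * 43903 kJ/kg * 0.633 = 26040 kW

26040 kW


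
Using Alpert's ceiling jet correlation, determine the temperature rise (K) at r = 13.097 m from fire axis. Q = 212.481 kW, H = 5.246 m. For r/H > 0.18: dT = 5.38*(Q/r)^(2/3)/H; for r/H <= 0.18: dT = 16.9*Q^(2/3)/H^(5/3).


r/H = 13.097 / 5.246 = 2.4966
r/H > 0.18, so dT = 5.38*(Q/r)^(2/3)/H
Q/r = 16.224
(Q/r)^(2/3) = 6.4086
dT = 5.38 * 6.4086 / 5.246 = 6.5723 K

6.5723 K


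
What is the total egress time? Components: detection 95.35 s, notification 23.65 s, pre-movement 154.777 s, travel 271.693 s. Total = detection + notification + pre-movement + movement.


Total = 95.35 + 23.65 + 154.777 + 271.693 = 545.47 s

545.47 s


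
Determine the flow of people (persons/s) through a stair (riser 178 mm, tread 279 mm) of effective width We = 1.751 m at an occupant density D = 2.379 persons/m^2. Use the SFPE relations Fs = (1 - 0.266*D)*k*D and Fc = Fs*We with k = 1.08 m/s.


1 - 0.266*D = 1 - 0.266*2.379 = 0.36719
Fs = 0.36719 * 1.08 * 2.379 = 0.94342 persons/(s*m)
Fc = 0.94342 * 1.751 = 1.6519 persons/s

1.6519 persons/s


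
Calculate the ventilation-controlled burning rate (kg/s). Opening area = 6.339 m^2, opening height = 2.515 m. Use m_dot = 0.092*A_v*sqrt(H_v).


sqrt(H_v) = 1.5859
m_dot = 0.092 * 6.339 * 1.5859 = 0.92486 kg/s

0.92486 kg/s


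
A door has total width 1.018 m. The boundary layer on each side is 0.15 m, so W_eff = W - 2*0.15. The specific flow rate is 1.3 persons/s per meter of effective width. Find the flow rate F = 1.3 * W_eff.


W_eff = 1.018 - 0.30 = 0.718 m
F = 1.3 * 0.718 = 0.93340 persons/s

0.93340 persons/s


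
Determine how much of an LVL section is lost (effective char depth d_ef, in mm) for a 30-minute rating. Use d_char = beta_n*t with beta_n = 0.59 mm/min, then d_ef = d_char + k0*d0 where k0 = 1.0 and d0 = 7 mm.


d_char = 0.59 * 30 = 17.7 mm
d_ef = 17.7 + 1.0*7 = 24.7 mm

24.7 mm


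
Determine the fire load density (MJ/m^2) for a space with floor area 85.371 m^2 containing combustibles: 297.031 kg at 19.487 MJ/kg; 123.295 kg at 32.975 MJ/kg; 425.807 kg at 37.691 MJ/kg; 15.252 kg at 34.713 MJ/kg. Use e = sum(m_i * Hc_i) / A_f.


Total energy = 297.031*19.487 + 123.295*32.975 + 425.807*37.691 + 15.252*34.713
= 5788.243 + 4065.653 + 16049.09 + 529.4427
= 26432.43 MJ
e = 26432.43 / 85.371 = 309.62 MJ/m^2

309.62 MJ/m^2


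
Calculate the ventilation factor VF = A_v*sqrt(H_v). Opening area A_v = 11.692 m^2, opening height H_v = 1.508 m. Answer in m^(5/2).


sqrt(H_v) = 1.2280
VF = 11.692 * 1.2280 = 14.358 m^(5/2)

14.358 m^(5/2)


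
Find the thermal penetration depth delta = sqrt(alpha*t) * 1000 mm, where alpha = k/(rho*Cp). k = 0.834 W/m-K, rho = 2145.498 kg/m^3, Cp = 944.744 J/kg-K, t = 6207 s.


alpha = 0.834 / (2145.498 * 944.744) = 4.1146e-07 m^2/s
alpha * t = 0.0025539
delta = sqrt(0.0025539) * 1000 = 50.536 mm

50.536 mm


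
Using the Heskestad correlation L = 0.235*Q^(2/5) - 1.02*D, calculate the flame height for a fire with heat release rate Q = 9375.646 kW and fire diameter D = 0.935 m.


Q^(2/5) = 38.797
0.235 * Q^(2/5) = 9.1173
1.02 * D = 0.95370
L = 8.1636 m

8.1636 m


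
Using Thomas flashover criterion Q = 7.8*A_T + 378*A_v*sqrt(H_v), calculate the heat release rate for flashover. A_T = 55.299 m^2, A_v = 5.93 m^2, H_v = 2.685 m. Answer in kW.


7.8*A_T = 431.33
sqrt(H_v) = 1.6386
378*A_v*sqrt(H_v) = 3673.0
Q = 431.33 + 3673.0 = 4104.3 kW

4104.3 kW


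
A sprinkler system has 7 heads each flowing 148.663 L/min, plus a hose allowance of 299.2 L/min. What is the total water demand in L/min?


Sprinkler demand = 7 * 148.663 = 1040.641 L/min
Total = 1040.641 + 299.2 = 1339.841 L/min

1339.841 L/min


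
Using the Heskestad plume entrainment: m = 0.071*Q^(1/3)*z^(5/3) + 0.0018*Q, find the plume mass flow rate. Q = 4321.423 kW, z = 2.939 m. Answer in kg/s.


Q^(1/3) = 16.288
z^(5/3) = 6.0302
First term = 0.071 * 16.288 * 6.0302 = 6.9738
Second term = 0.0018 * 4321.423 = 7.7786
m = 14.752 kg/s

14.752 kg/s


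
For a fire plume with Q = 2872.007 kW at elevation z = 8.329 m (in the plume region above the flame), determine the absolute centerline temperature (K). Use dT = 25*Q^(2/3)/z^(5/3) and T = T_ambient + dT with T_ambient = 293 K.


Q^(2/3) = 202.05
z^(5/3) = 34.223
dT = 25 * 202.05 / 34.223 = 147.60 K
T = 293 + 147.60 = 440.60 K

440.60 K


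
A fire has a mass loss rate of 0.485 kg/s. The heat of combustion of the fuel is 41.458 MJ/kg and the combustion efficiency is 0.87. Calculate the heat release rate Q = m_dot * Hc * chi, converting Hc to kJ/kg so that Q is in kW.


Hc = 41.458 MJ/kg = 41.458 * 1000 kJ/kg = 41458 kJ/kg
Q = 0.485 kg/s * 41458 kJ/kg * 0.87 = 17493 kW

17493 kW


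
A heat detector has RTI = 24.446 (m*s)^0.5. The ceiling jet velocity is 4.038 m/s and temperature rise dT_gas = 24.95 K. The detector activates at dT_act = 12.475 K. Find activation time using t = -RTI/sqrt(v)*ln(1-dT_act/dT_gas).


dT_act/dT_gas = 0.5
ln(1 - 0.5) = -0.69315
t = -24.446 / sqrt(4.038) * -0.69315 = 8.4324 s

8.4324 s


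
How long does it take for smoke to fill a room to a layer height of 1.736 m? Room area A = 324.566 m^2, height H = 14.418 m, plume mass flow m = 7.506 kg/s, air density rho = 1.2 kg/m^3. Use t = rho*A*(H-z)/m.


H - z = 12.682 m
t = 1.2 * 324.566 * 12.682 / 7.506 = 658.06 s

658.06 s
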